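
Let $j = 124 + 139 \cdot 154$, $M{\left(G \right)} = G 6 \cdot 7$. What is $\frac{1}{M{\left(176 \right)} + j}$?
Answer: $\frac{1}{28922} \approx 3.4576 \cdot 10^{-5}$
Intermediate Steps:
$M{\left(G \right)} = 42 G$ ($M{\left(G \right)} = 6 G 7 = 42 G$)
$j = 21530$ ($j = 124 + 21406 = 21530$)
$\frac{1}{M{\left(176 \right)} + j} = \frac{1}{42 \cdot 176 + 21530} = \frac{1}{7392 + 21530} = \frac{1}{28922}$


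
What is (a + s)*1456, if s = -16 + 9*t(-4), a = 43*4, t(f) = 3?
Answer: 266448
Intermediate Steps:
a = 172
s = 11 (s = -16 + 9*3 = -16 + 27 = 11)
(a + s)*1456 = (172 + 11)*1456 = 183*1456 = 266448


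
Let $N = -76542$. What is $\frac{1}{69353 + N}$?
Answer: $- \frac{1}{7189} \approx -0.0001391$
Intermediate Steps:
$\frac{1}{69353 + N} = \frac{1}{69353 - 76542} = \frac{1}{-7189} = - \frac{1}{7189}$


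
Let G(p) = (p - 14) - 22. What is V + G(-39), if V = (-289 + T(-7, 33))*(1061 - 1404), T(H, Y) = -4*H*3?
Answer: 70240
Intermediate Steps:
G(p) = -36 + p (G(p) = (-14 + p) - 22 = -36 + p)
T(H, Y) = -12*H
V = 70315 (V = (-289 - 12*(-7))*(1061 - 1404) = (-289 + 84)*(-343) = -205*(-343) = 70315)
V + G(-39) = 70315 + (-36 - 39) = 70315 - 75 = 70240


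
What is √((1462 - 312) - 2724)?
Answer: I*√1574 ≈ 39.674*I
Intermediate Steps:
√((1462 - 312) - 2724) = √(1150 - 2724) = √(-1574) = I*√1574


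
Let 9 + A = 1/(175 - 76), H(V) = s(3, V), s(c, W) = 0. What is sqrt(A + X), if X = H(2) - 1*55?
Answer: I*sqrt(69685)/33 ≈ 7.9994*I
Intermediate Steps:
H(V) = 0
A = -890/99 (A = -9 + 1/(175 - 76) = -9 + 1/99 = -890/99 ≈ -8.9899)
X = -55 (X = 0 - 1*55 = 0 - 55 = -55)
sqrt(A + X) = sqrt(-890/99 - 55) = sqrt(-6335/99) = I*sqrt(69685)/33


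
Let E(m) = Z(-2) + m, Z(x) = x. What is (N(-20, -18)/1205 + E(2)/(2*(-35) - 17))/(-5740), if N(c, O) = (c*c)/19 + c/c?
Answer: -419/131417300 ≈ -3.1883e-6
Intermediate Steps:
N(c, O) = 1 + c²/19 (N(c, O) = c²*(1/19) + 1 = c²/19 + 1 = 1 + c²/19)
E(m) = -2 + m
(N(-20, -18)/1205 + E(2)/(2*(-35) - 17))/(-5740) = ((1 + (1/19)*(-20)²)/1205 + (-2 + 2)/(2*(-35) - 17))/(-5740) = ((1 + (1/19)*400)*(1/1205) + 0/(-70 - 17))*(-1/5740) = ((1 + 400/19)*(1/1205) + 0/(-87))*(-1/5740) = ((419/19)*(1/1205) + 0*(-1/87))*(-1/5740) = (419/22895 + 0)*(-1/5740) = (419/22895)*(-1/5740) = -419/131417300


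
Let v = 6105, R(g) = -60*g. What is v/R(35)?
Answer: -407/140 ≈ -2.9071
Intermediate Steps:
v/R(35) = 6105/((-60*35)) = 6105/(-2100) = 6105*(-1/2100) = -407/140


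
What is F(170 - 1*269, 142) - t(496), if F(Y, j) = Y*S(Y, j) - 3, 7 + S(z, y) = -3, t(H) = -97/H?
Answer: 489649/496 ≈ 987.20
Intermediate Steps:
S(z, y) = -10 (S(z, y) = -7 - 3 = -10)
F(Y, j) = -3 - 10*Y (F(Y, j) = Y*(-10) - 3 = -10*Y - 3 = -3 - 10*Y)
F(170 - 1*269, 142) - t(496) = (-3 - 10*(170 - 1*269)) - (-97)/496 = (-3 - 10*(170 - 269)) - (-97)/496 = (-3 - 10*(-99)) - 1*(-97/496) = (-3 + 990) + 97/496 = 987 + 97/496 = 489649/496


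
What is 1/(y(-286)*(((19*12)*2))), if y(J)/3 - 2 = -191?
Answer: -1/258552 ≈ -3.8677e-6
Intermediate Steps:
y(J) = -567 (y(J) = 6 + 3*(-191) = 6 - 573 = -567)
1/(y(-286)*(((19*12)*2))) = 1/((-567)*(((19*12)*2))) = -1/(567*(228*2)) = -1/567/456 = -1/567*1/456 = -1/258552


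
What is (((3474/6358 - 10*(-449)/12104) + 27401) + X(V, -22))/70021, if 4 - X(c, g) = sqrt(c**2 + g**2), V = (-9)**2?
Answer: 31015934407/79244446204 - sqrt(7045)/70021 ≈ 0.39020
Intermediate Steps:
V = 81
X(c, g) = 4 - sqrt(c**2 + g**2)
(((3474/6358 - 10*(-449)/12104) + 27401) + X(V, -22))/70021 = (((3474/6358 - 10*(-449)/12104) + 27401) + (4 - sqrt(81**2 + (-22)**2)))/70021 = (((3474*(1/6358) + 4490*(1/12104)) + 27401) + (4 - sqrt(6561 + 484)))*(1/70021) = (((1737/3179 + 2245/6052) + 27401) + (4 - sqrt(7045)))*(1/70021) = ((1038187/1131724 + 27401) + (4 - sqrt(7045)))*(1/70021) = (31011407511/1131724 + (4 - sqrt(7045)))*(1/70021) = (31015934407/1131724 - sqrt(7045))*(1/70021) = 31015934407/79244446204 - sqrt(7045)/70021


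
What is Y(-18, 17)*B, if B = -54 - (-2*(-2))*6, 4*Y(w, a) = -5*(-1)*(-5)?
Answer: 975/2 ≈ 487.50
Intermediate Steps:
Y(w, a) = -25/4 (Y(w, a) = (-5*(-1)*(-5))/4 = (5*(-5))/4 = (¼)*(-25) = -25/4)
B = -78 (B = -54 - 4*6 = -54 - 1*24 = -54 - 24 = -78)
Y(-18, 17)*B = -25/4*(-78) = 975/2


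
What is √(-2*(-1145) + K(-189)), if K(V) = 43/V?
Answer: √9088107/63 ≈ 47.852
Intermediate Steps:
√(-2*(-1145) + K(-189)) = √(-2*(-1145) + 43/(-189)) = √(2290 + 43*(-1/189)) = √(2290 - 43/189) = √(432767/189) = √9088107/63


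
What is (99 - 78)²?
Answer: 441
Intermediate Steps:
(99 - 78)² = 21² = 441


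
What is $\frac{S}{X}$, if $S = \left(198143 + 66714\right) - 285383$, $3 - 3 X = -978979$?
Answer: $- \frac{30789}{489491} \approx -0.0629$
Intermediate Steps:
$X = \frac{978982}{3}$ ($X = 1 - - \frac{978979}{3} = 1 + \frac{978979}{3} = \frac{978982}{3} \approx 3.2633 \cdot 10^{5}$)
$S = -20526$ ($S = 264857 - 285383 = -20526$)
$\frac{S}{X} = - \frac{20526}{\frac{978982}{3}} = \left(-20526\right) \frac{3}{978982} = - \frac{30789}{489491}$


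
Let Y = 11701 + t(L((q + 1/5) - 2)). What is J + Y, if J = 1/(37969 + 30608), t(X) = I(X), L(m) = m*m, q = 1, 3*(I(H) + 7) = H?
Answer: 6682950573/571475 ≈ 11694.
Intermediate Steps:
I(H) = -7 + H/3
L(m) = m²
t(X) = -7 + X/3
Y = 877066/75 (Y = 11701 + (-7 + ((1 + 1/5) - 2)²/3) = 11701 + (-7 + ((1 + ⅕) - 2)²/3) = 11701 + (-7 + (6/5 - 2)²/3) = 11701 + (-7 + (-⅘)²/3) = 11701 + (-7 + (⅓)*(16/25)) = 11701 + (-7 + 16/75) = 11701 - 509/75 = 877066/75 ≈ 11694.)
J = 1/68577 ≈ 1.4582e-5
J + Y = 1/68577 + 877066/75 = 6682950573/571475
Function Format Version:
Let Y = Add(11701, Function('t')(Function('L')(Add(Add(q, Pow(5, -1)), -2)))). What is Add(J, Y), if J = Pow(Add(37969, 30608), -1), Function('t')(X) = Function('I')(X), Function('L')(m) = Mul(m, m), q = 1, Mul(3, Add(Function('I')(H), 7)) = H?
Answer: Rational(6682950573, 571475) ≈ 11694.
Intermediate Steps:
Function('I')(H) = Add(-7, Mul(Rational(1, 3), H))
Function('L')(m) = Pow(m, 2)
Function('t')(X) = Add(-7, Mul(Rational(1, 3), X))
Y = Rational(877066, 75) (Y = Add(11701, Add(-7, Mul(Rational(1, 3), Pow(Add(Add(1, Pow(5, -1)), -2), 2)))) = Add(11701, Add(-7, Mul(Rational(1, 3), Pow(Add(Add(1, Rational(1, 5)), -2), 2)))) = Add(11701, Add(-7, Mul(Rational(1, 3), Pow(Add(Rational(6, 5), -2), 2)))) = Add(11701, Add(-7, Mul(Rational(1, 3), Pow(Rational(-4, 5), 2)))) = Add(11701, Add(-7, Mul(Rational(1, 3), Rational(16, 25)))) = Add(11701, Add(-7, Rational(16, 75))) = Add(11701, Rational(-509, 75)) = Rational(877066, 75) ≈ 11694.)
J = Rational(1, 68577) (J = Pow(68577, -1) = Rational(1, 68577) ≈ 1.4582e-5)
Add(J, Y) = Add(Rational(1, 68577), Rational(877066, 75)) = Rational(6682950573, 571475)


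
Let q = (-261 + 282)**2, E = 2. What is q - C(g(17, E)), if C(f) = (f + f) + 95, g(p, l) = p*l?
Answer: 278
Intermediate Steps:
g(p, l) = l*p
C(f) = 95 + 2*f (C(f) = 2*f + 95 = 95 + 2*f)
q = 441 (q = 21**2 = 441)
q - C(g(17, E)) = 441 - (95 + 2*(2*17)) = 441 - (95 + 2*34) = 441 - (95 + 68) = 441 - 1*163 = 441 - 163 = 278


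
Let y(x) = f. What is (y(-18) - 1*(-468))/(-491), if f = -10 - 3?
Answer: -455/491 ≈ -0.92668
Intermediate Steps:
f = -13
y(x) = -13
(y(-18) - 1*(-468))/(-491) = (-13 - 1*(-468))/(-491) = (-13 + 468)*(-1/491) = 455*(-1/491) = -455/491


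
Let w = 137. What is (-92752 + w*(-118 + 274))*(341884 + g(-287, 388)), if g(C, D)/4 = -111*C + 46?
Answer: -33512624480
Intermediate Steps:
g(C, D) = 184 - 444*C (g(C, D) = 4*(-111*C + 46) = 4*(46 - 111*C) = 184 - 444*C)
(-92752 + w*(-118 + 274))*(341884 + g(-287, 388)) = (-92752 + 137*(-118 + 274))*(341884 + (184 - 444*(-287))) = (-92752 + 137*156)*(341884 + (184 + 127428)) = (-92752 + 21372)*(341884 + 127612) = -71380*469496 = -33512624480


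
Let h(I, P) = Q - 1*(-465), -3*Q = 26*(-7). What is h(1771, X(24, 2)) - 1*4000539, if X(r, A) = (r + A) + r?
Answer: -12000040/3 ≈ -4.0000e+6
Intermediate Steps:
Q = 182/3 (Q = -26*(-7)/3 = -1/3*(-182) = 182/3 ≈ 60.667)
X(r, A) = A + 2*r (X(r, A) = (A + r) + r = A + 2*r)
h(I, P) = 1577/3 (h(I, P) = 182/3 - 1*(-465) = 182/3 + 465 = 1577/3)
h(1771, X(24, 2)) - 1*4000539 = 1577/3 - 1*4000539 = 1577/3 - 4000539 = -12000040/3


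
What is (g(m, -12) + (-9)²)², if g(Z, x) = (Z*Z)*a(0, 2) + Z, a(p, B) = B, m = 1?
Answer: 7056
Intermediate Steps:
g(Z, x) = Z + 2*Z² (g(Z, x) = (Z*Z)*2 + Z = Z²*2 + Z = 2*Z² + Z = Z + 2*Z²)
(g(m, -12) + (-9)²)² = (1*(1 + 2*1) + (-9)²)² = (1*(1 + 2) + 81)² = (1*3 + 81)² = (3 + 81)² = 84² = 7056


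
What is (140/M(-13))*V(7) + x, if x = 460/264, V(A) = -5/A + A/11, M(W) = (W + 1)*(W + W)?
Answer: 1465/858 ≈ 1.7075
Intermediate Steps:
M(W) = 2*W*(1 + W) (M(W) = (1 + W)*(2*W) = 2*W*(1 + W))
V(A) = -5/A + A/11 (V(A) = -5/A + A*(1/11) = -5/A + A/11)
x = 115/66 (x = 460*(1/264) = 115/66 ≈ 1.7424)
(140/M(-13))*V(7) + x = (140/((2*(-13)*(1 - 13))))*(-5/7 + (1/11)*7) + 115/66 = (140/((2*(-13)*(-12))))*(-5*⅐ + 7/11) + 115/66 = (140/312)*(-5/7 + 7/11) + 115/66 = (140*(1/312))*(-6/77) + 115/66 = (35/78)*(-6/77) + 115/66 = -5/143 + 115/66 = 1465/858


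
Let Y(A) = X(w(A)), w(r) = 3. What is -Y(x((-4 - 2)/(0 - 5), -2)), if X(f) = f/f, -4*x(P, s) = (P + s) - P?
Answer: -1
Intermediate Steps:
x(P, s) = -s/4 (x(P, s) = -((P + s) - P)/4 = -s/4)
X(f) = 1
Y(A) = 1
-Y(x((-4 - 2)/(0 - 5), -2)) = -1*1 = -1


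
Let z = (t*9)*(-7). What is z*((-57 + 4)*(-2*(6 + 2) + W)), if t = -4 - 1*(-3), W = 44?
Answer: -93492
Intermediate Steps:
t = -1 (t = -4 + 3 = -1)
z = 63 (z = -1*9*(-7) = -9*(-7) = 63)
z*((-57 + 4)*(-2*(6 + 2) + W)) = 63*((-57 + 4)*(-2*(6 + 2) + 44)) = 63*(-53*(-2*8 + 44)) = 63*(-53*(-16 + 44)) = 63*(-53*28) = 63*(-1484) = -93492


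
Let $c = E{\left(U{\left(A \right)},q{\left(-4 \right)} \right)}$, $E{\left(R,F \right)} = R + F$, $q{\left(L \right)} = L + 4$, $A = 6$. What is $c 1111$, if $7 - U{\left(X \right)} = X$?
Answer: $1111$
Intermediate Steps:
$U{\left(X \right)} = 7 - X$
$q{\left(L \right)} = 4 + L$
$E{\left(R,F \right)} = F + R$
$c = 1$ ($c = \left(4 - 4\right) + \left(7 - 6\right) = 0 + \left(7 - 6\right) = 0 + 1 = 1$)
$c 1111 = 1 \cdot 1111 = 1111$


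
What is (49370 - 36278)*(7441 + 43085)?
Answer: 661486392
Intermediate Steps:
(49370 - 36278)*(7441 + 43085) = 13092*50526 = 661486392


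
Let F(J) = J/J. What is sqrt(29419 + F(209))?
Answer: 2*sqrt(7355) ≈ 171.52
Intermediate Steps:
F(J) = 1
sqrt(29419 + F(209)) = sqrt(29419 + 1) = sqrt(29420) = 2*sqrt(7355)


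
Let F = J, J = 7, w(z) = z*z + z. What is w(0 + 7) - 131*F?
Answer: -861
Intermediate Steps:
w(z) = z + z² (w(z) = z² + z = z + z²)
F = 7
w(0 + 7) - 131*F = (0 + 7)*(1 + (0 + 7)) - 131*7 = 7*(1 + 7) - 917 = 7*8 - 917 = 56 - 917 = -861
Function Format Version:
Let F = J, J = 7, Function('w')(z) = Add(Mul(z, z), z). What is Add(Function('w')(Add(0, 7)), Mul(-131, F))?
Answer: -861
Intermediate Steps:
Function('w')(z) = Add(z, Pow(z, 2)) (Function('w')(z) = Add(Pow(z, 2), z) = Add(z, Pow(z, 2)))
F = 7
Add(Function('w')(Add(0, 7)), Mul(-131, F)) = Add(Mul(Add(0, 7), Add(1, Add(0, 7))), Mul(-131, 7)) = Add(Mul(7, Add(1, 7)), -917) = Add(Mul(7, 8), -917) = Add(56, -917) = -861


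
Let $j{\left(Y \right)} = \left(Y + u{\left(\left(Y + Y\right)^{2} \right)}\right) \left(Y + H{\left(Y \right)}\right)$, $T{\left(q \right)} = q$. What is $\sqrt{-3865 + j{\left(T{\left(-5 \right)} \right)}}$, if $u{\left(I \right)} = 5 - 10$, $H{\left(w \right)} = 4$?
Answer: $i \sqrt{3855} \approx 62.089 i$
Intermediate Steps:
$u{\left(I \right)} = -5$ ($u{\left(I \right)} = 5 - 10 = -5$)
$j{\left(Y \right)} = \left(-5 + Y\right) \left(4 + Y\right)$ ($j{\left(Y \right)} = \left(Y - 5\right) \left(Y + 4\right) = \left(-5 + Y\right) \left(4 + Y\right)$)
$\sqrt{-3865 + j{\left(T{\left(-5 \right)} \right)}} = \sqrt{-3865 - \left(15 - 25\right)} = \sqrt{-3865 + \left(-20 + 25 + 5\right)} = \sqrt{-3865 + 10} = \sqrt{-3855} = i \sqrt{3855}$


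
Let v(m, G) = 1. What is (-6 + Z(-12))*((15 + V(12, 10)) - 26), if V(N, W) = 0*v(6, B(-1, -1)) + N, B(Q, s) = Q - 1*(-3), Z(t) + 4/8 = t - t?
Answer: -13/2 ≈ -6.5000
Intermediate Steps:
Z(t) = -½ (Z(t) = -½ + (t - t) = -½ + 0 = -½)
B(Q, s) = 3 + Q (B(Q, s) = Q + 3 = 3 + Q)
V(N, W) = N (V(N, W) = 0*1 + N = 0 + N = N)
(-6 + Z(-12))*((15 + V(12, 10)) - 26) = (-6 - ½)*((15 + 12) - 26) = -13*(27 - 26)/2 = -13/2*1 = -13/2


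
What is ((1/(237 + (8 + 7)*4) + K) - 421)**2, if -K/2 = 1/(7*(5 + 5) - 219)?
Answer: 347068330252900/1958328009 ≈ 1.7723e+5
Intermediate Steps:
K = 2/149 (K = -2/(7*(5 + 5) - 219) = -2/(7*10 - 219) = -2/(70 - 219) = -2/(-149) = -2*(-1/149) = 2/149 ≈ 0.013423)
((1/(237 + (8 + 7)*4) + K) - 421)**2 = ((1/(237 + (8 + 7)*4) + 2/149) - 421)**2 = ((1/(237 + 15*4) + 2/149) - 421)**2 = ((1/(237 + 60) + 2/149) - 421)**2 = ((1/297 + 2/149) - 421)**2 = (743/44253 - 421)**2 = (-18629770/44253)**2 = 347068330252900/1958328009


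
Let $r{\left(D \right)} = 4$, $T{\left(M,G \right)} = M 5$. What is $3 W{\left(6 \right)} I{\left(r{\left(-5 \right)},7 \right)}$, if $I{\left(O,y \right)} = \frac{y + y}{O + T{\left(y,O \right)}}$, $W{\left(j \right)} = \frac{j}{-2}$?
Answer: $- \frac{42}{13} \approx -3.2308$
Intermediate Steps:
$T{\left(M,G \right)} = 5 M$
$W{\left(j \right)} = - \frac{j}{2}$ ($W{\left(j \right)} = j \left(- \frac{1}{2}\right) = - \frac{j}{2}$)
$I{\left(O,y \right)} = \frac{2 y}{O + 5 y}$ ($I{\left(O,y \right)} = \frac{y + y}{O + 5 y} = \frac{2 y}{O + 5 y}$)
$3 W{\left(6 \right)} I{\left(r{\left(-5 \right)},7 \right)} = 3 \left(- \frac{1}{2}\right) 6 \cdot 2 \cdot 7 \frac{1}{4 + 5 \cdot 7} = 3 \left(- 3 \cdot 2 \cdot 7 \frac{1}{4 + 35}\right) = 3 \left(- 3 \cdot 2 \cdot 7 \cdot \frac{1}{39}\right) = 3 \left(\left(-3\right) \frac{14}{39}\right) = 3 \left(- \frac{14}{13}\right) = - \frac{42}{13}$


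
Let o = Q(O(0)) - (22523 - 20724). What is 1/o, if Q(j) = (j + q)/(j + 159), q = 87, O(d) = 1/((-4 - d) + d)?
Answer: -635/1142018 ≈ -0.00055603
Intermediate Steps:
O(d) = -¼ (O(d) = 1/(-4) = -¼)
Q(j) = (87 + j)/(159 + j) (Q(j) = (j + 87)/(j + 159) = (87 + j)/(159 + j))
o = -1142018/635 (o = (87 - ¼)/(159 - ¼) - (22523 - 20724) = (347/4)/(635/4) - 1*1799 = (4/635)*(347/4) - 1799 = 347/635 - 1799 = -1142018/635 ≈ -1798.5)
1/o = 1/(-1142018/635) = -635/1142018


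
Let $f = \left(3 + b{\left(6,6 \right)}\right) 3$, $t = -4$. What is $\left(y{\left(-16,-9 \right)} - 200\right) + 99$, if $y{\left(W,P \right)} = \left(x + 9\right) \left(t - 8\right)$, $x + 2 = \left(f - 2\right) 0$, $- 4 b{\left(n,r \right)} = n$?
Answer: $-185$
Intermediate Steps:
$b{\left(n,r \right)} = - \frac{n}{4}$
$f = \frac{9}{2}$ ($f = \left(3 - \frac{3}{2}\right) 3 = \frac{3}{2} \cdot 3 = \frac{9}{2} \approx 4.5$)
$x = -2$ ($x = -2 + \left(\frac{9}{2} - 2\right) 0 = -2 + \frac{5}{2} \cdot 0 = -2 + 0 = -2$)
$y{\left(W,P \right)} = -84$ ($y{\left(W,P \right)} = \left(-2 + 9\right) \left(-4 - 8\right) = 7 \left(-12\right) = -84$)
$\left(y{\left(-16,-9 \right)} - 200\right) + 99 = \left(-84 - 200\right) + 99 = -284 + 99 = -185$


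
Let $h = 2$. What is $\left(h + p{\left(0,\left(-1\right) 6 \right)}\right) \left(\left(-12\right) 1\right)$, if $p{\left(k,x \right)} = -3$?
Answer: $12$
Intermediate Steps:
$\left(h + p{\left(0,\left(-1\right) 6 \right)}\right) \left(\left(-12\right) 1\right) = \left(2 - 3\right) \left(\left(-12\right) 1\right) = \left(-1\right) \left(-12\right) = 12$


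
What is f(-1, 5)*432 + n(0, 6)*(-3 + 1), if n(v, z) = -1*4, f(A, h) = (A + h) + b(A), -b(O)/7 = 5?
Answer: -13384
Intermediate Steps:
b(O) = -35 (b(O) = -7*5 = -35)
f(A, h) = -35 + A + h (f(A, h) = (A + h) - 35 = -35 + A + h)
n(v, z) = -4
f(-1, 5)*432 + n(0, 6)*(-3 + 1) = (-35 - 1 + 5)*432 - 4*(-3 + 1) = -31*432 - 4*(-2) = -13392 + 8 = -13384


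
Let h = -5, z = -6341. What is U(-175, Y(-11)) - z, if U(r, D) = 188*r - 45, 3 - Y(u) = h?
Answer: -26604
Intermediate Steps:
Y(u) = 8 (Y(u) = 3 - 1*(-5) = 3 + 5 = 8)
U(r, D) = -45 + 188*r
U(-175, Y(-11)) - z = (-45 + 188*(-175)) - 1*(-6341) = (-45 - 32900) + 6341 = -32945 + 6341 = -26604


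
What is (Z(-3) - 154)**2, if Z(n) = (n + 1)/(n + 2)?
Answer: 23104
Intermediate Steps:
Z(n) = (1 + n)/(2 + n)
(Z(-3) - 154)**2 = ((1 - 3)/(2 - 3) - 154)**2 = (-2/(-1) - 154)**2 = (-1*(-2) - 154)**2 = (2 - 154)**2 = (-152)**2 = 23104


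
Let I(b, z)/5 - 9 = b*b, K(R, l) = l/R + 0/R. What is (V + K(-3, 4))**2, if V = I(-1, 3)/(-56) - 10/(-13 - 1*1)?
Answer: 16129/7056 ≈ 2.2859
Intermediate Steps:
K(R, l) = l/R (K(R, l) = l/R + 0 = l/R)
I(b, z) = 45 + 5*b**2 (I(b, z) = 45 + 5*(b*b) = 45 + 5*b**2)
V = -5/28 (V = (45 + 5*(-1)**2)/(-56) - 10/(-13 - 1*1) = (45 + 5*1)*(-1/56) - 10/(-13 - 1) = (45 + 5)*(-1/56) - 10/(-14) = 50*(-1/56) - 10*(-1/14) = -25/28 + 5/7 = -5/28 ≈ -0.17857)
(V + K(-3, 4))**2 = (-5/28 + 4/(-3))**2 = (-5/28 + 4*(-1/3))**2 = (-5/28 - 4/3)**2 = (-127/84)**2 = 16129/7056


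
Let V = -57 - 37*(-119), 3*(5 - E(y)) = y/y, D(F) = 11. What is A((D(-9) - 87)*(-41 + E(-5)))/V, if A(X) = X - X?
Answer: 0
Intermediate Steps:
E(y) = 14/3 (E(y) = 5 - y/(3*y) = 5 - ⅓*1 = 5 - ⅓ = 14/3)
A(X) = 0
V = 4346 (V = -57 + 4403 = 4346)
A((D(-9) - 87)*(-41 + E(-5)))/V = 0/4346 = 0*(1/4346) = 0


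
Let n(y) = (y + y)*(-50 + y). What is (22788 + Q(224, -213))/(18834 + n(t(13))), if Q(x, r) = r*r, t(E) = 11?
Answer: 22719/5992 ≈ 3.7916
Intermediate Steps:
Q(x, r) = r**2
n(y) = 2*y*(-50 + y) (n(y) = (2*y)*(-50 + y) = 2*y*(-50 + y))
(22788 + Q(224, -213))/(18834 + n(t(13))) = (22788 + (-213)**2)/(18834 + 2*11*(-50 + 11)) = (22788 + 45369)/(18834 + 2*11*(-39)) = 68157/(18834 - 858) = 68157/17976 = 68157*(1/17976) = 22719/5992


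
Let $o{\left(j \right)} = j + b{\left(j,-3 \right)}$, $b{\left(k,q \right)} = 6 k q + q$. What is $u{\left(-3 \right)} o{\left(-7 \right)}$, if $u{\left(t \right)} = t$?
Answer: $-348$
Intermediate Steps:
$b{\left(k,q \right)} = q + 6 k q$ ($b{\left(k,q \right)} = 6 k q + q = q + 6 k q$)
$o{\left(j \right)} = -3 - 17 j$ ($o{\left(j \right)} = j - 3 \left(1 + 6 j\right) = j - \left(3 + 18 j\right) = -3 - 17 j$)
$u{\left(-3 \right)} o{\left(-7 \right)} = - 3 \left(-3 - -119\right) = - 3 \left(-3 + 119\right) = \left(-3\right) 116 = -348$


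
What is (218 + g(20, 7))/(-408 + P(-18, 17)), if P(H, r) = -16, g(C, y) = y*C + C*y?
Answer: -249/212 ≈ -1.1745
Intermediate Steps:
g(C, y) = 2*C*y (g(C, y) = C*y + C*y = 2*C*y)
(218 + g(20, 7))/(-408 + P(-18, 17)) = (218 + 2*20*7)/(-408 - 16) = (218 + 280)/(-424) = 498*(-1/424) = -249/212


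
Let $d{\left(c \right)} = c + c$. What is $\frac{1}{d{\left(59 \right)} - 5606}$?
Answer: $- \frac{1}{5488} \approx -0.00018222$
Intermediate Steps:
$d{\left(c \right)} = 2 c$
$\frac{1}{d{\left(59 \right)} - 5606} = \frac{1}{2 \cdot 59 - 5606} = \frac{1}{118 - 5606} = \frac{1}{-5488} = - \frac{1}{5488}$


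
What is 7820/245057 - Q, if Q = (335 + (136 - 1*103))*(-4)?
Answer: 360731724/245057 ≈ 1472.0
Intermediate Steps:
Q = -1472 (Q = (335 + (136 - 103))*(-4) = (335 + 33)*(-4) = 368*(-4) = -1472)
7820/245057 - Q = 7820/245057 - 1*(-1472) = 7820*(1/245057) + 1472 = 7820/245057 + 1472 = 360731724/245057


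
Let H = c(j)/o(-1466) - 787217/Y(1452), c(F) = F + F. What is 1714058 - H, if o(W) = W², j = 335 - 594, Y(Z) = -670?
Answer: 308304928961296/179991815 ≈ 1.7129e+6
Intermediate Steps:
j = -259
c(F) = 2*F
H = 211481473974/179991815 (H = (2*(-259))/((-1466)²) - 787217/(-670) = -518/2149156 - 787217*(-1/670) = -518*1/2149156 + 787217/670 = -259/1074578 + 787217/670 = 211481473974/179991815 ≈ 1175.0)
1714058 - H = 1714058 - 1*211481473974/179991815 = 1714058 - 211481473974/179991815 = 308304928961296/179991815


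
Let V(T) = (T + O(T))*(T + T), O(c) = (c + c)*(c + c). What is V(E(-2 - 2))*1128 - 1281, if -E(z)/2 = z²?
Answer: -293389569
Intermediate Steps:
O(c) = 4*c² (O(c) = (2*c)*(2*c) = 4*c²)
E(z) = -2*z²
V(T) = 2*T*(T + 4*T²) (V(T) = (T + 4*T²)*(T + T) = (T + 4*T²)*(2*T) = 2*T*(T + 4*T²))
V(E(-2 - 2))*1128 - 1281 = ((-2*(-2 - 2)²)²*(2 + 8*(-2*(-2 - 2)²)))*1128 - 1281 = ((-2*(-4)²)²*(2 + 8*(-2*(-4)²)))*1128 - 1281 = ((-2*16)²*(2 + 8*(-2*16)))*1128 - 1281 = ((-32)²*(2 + 8*(-32)))*1128 - 1281 = (1024*(2 - 256))*1128 - 1281 = (1024*(-254))*1128 - 1281 = -260096*1128 - 1281 = -293388288 - 1281 = -293389569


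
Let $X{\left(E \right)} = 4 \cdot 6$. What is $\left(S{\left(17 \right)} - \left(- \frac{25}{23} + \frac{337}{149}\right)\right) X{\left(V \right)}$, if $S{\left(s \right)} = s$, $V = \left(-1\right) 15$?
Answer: $\frac{1301592}{3427} \approx 379.81$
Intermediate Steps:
$V = -15$
$X{\left(E \right)} = 24$
$\left(S{\left(17 \right)} - \left(- \frac{25}{23} + \frac{337}{149}\right)\right) X{\left(V \right)} = \left(17 - \left(- \frac{25}{23} + \frac{337}{149}\right)\right) 24 = \left(17 - \frac{4026}{3427}\right) 24 = \frac{54233}{3427} \cdot 24 = \frac{1301592}{3427}$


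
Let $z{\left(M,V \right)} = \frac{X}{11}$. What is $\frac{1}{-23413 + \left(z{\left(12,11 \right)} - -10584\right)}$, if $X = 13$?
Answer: $- \frac{11}{141106} \approx -7.7956 \cdot 10^{-5}$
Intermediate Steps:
$z{\left(M,V \right)} = \frac{13}{11}$
$\frac{1}{-23413 + \left(z{\left(12,11 \right)} - -10584\right)} = \frac{1}{-23413 + \left(\frac{13}{11} - -10584\right)} = \frac{1}{-23413 + \left(\frac{13}{11} + 10584\right)} = \frac{1}{-23413 + \frac{116437}{11}} = \frac{1}{- \frac{141106}{11}} = - \frac{11}{141106}$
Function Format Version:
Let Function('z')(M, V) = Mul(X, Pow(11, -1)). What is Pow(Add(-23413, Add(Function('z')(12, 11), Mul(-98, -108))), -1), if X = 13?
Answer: Rational(-11, 141106) ≈ -7.7956e-5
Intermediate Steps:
Function('z')(M, V) = Rational(13, 11) (Function('z')(M, V) = Mul(13, Pow(11, -1)) = Mul(13, Rational(1, 11)) = Rational(13, 11))
Pow(Add(-23413, Add(Function('z')(12, 11), Mul(-98, -108))), -1) = Pow(Add(-23413, Add(Rational(13, 11), Mul(-98, -108))), -1) = Pow(Add(-23413, Add(Rational(13, 11), 10584)), -1) = Pow(Add(-23413, Rational(116437, 11)), -1) = Pow(Rational(-141106, 11), -1) = Rational(-11, 141106)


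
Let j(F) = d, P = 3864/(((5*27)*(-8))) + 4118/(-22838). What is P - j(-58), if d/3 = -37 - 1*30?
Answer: 101353741/513855 ≈ 197.24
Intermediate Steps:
d = -201 (d = 3*(-37 - 1*30) = 3*(-37 - 30) = 3*(-67) = -201)
P = -1931114/513855 (P = 3864/((135*(-8))) + 4118*(-1/22838) = 3864/(-1080) - 2059/11419 = 3864*(-1/1080) - 2059/11419 = -161/45 - 2059/11419 = -1931114/513855 ≈ -3.7581)
j(F) = -201
P - j(-58) = -1931114/513855 - 1*(-201) = -1931114/513855 + 201 = 101353741/513855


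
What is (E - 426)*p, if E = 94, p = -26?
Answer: 8632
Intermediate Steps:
(E - 426)*p = (94 - 426)*(-26) = -332*(-26) = 8632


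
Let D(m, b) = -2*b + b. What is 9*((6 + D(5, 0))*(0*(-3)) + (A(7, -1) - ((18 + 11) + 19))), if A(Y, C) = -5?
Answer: -477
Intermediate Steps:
D(m, b) = -b
9*((6 + D(5, 0))*(0*(-3)) + (A(7, -1) - ((18 + 11) + 19))) = 9*((6 - 1*0)*(0*(-3)) + (-5 - ((18 + 11) + 19))) = 9*((6 + 0)*0 + (-5 - (29 + 19))) = 9*(6*0 + (-5 - 1*48)) = 9*(0 + (-5 - 48)) = 9*(0 - 53) = 9*(-53) = -477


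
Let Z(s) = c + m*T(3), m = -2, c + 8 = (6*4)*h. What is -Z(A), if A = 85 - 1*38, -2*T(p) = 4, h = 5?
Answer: -116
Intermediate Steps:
T(p) = -2 (T(p) = -½*4 = -2)
c = 112 (c = -8 + (6*4)*5 = -8 + 24*5 = -8 + 120 = 112)
A = 47 (A = 85 - 38 = 47)
Z(s) = 116 (Z(s) = 112 - 2*(-2) = 112 + 4 = 116)
-Z(A) = -1*116 = -116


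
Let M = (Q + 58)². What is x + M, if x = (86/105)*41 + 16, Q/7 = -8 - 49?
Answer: 12214711/105 ≈ 1.1633e+5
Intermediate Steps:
Q = -399 (Q = 7*(-8 - 49) = 7*(-57) = -399)
M = 116281 (M = (-399 + 58)² = (-341)² = 116281)
x = 5206/105 (x = (86*(1/105))*41 + 16 = (86/105)*41 + 16 = 3526/105 + 16 = 5206/105 ≈ 49.581)
x + M = 5206/105 + 116281 = 12214711/105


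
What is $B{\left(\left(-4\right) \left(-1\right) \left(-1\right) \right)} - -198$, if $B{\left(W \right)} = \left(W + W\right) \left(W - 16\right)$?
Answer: $358$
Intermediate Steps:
$B{\left(W \right)} = 2 W \left(-16 + W\right)$
$B{\left(\left(-4\right) \left(-1\right) \left(-1\right) \right)} - -198 = 2 \left(-4\right) \left(-1\right) \left(-1\right) \left(-16 + \left(-4\right) \left(-1\right) \left(-1\right)\right) - -198 = 2 \cdot 4 \left(-1\right) \left(-16 + 4 \left(-1\right)\right) + 198 = 2 \left(-4\right) \left(-16 - 4\right) + 198 = 2 \left(-4\right) \left(-20\right) + 198 = 160 + 198 = 358$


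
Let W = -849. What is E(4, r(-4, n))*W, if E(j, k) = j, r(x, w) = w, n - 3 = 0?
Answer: -3396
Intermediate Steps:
n = 3 (n = 3 + 0 = 3)
E(4, r(-4, n))*W = 4*(-849) = -3396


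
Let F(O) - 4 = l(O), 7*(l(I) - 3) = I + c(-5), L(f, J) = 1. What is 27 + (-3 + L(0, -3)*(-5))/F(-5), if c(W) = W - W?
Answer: 283/11 ≈ 25.727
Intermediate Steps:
c(W) = 0
l(I) = 3 + I/7 (l(I) = 3 + (I + 0)/7 = 3 + I/7)
F(O) = 7 + O/7 (F(O) = 4 + (3 + O/7) = 7 + O/7)
27 + (-3 + L(0, -3)*(-5))/F(-5) = 27 + (-3 + 1*(-5))/(7 + (1/7)*(-5)) = 27 + (-3 - 5)/(7 - 5/7) = 27 - 8/(44/7) = 27 + (7/44)*(-8) = 27 - 14/11 = 283/11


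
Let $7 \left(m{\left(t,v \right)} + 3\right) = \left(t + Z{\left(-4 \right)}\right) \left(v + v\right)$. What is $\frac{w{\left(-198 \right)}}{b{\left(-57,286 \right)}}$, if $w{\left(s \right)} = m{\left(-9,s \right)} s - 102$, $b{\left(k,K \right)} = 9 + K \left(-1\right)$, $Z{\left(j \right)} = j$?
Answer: $\frac{1015860}{1939} \approx 523.91$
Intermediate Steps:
$b{\left(k,K \right)} = 9 - K$
$m{\left(t,v \right)} = -3 + \frac{2 v \left(-4 + t\right)}{7}$ ($m{\left(t,v \right)} = -3 + \frac{\left(t - 4\right) \left(v + v\right)}{7} = -3 + \frac{\left(-4 + t\right) 2 v}{7} = -3 + \frac{2 v \left(-4 + t\right)}{7}$)
$w{\left(s \right)} = -102 + s \left(-3 - \frac{26 s}{7}\right)$ ($w{\left(s \right)} = \left(-3 - \frac{8 s}{7} + \frac{2}{7} \left(-9\right) s\right) s - 102 = \left(-3 - \frac{8 s}{7} - \frac{18 s}{7}\right) s - 102 = \left(-3 - \frac{26 s}{7}\right) s - 102 = s \left(-3 - \frac{26 s}{7}\right) - 102 = -102 + s \left(-3 - \frac{26 s}{7}\right)$)
$\frac{w{\left(-198 \right)}}{b{\left(-57,286 \right)}} = \frac{-102 - - \frac{198 \left(21 + 26 \left(-198\right)\right)}{7}}{9 - 286} = \frac{-102 - - \frac{198 \left(21 - 5148\right)}{7}}{9 - 286} = \frac{-102 - \left(- \frac{198}{7}\right) \left(-5127\right)}{-277} = \left(-102 - \frac{1015146}{7}\right) \left(- \frac{1}{277}\right) = \left(- \frac{1015860}{7}\right) \left(- \frac{1}{277}\right) = \frac{1015860}{1939}$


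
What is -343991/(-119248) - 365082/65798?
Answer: -10450689259/3923139952 ≈ -2.6639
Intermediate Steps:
-343991/(-119248) - 365082/65798 = -343991*(-1/119248) - 365082*1/65798 = 343991/119248 - 182541/32899 = -10450689259/3923139952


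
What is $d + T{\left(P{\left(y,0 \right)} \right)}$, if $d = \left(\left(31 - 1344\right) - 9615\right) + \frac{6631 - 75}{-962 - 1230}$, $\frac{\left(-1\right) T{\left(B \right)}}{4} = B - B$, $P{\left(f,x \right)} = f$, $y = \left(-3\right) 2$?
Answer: $- \frac{5990183}{548} \approx -10931.0$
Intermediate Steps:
$y = -6$
$T{\left(B \right)} = 0$ ($T{\left(B \right)} = - 4 \left(B - B\right) = \left(-4\right) 0 = 0$)
$d = - \frac{5990183}{548}$ ($d = \left(\left(31 - 1344\right) - 9615\right) + \frac{6556}{-2192} = \left(-1313 - 9615\right) + 6556 \left(- \frac{1}{2192}\right) = -10928 - \frac{1639}{548} = - \frac{5990183}{548} \approx -10931.0$)
$d + T{\left(P{\left(y,0 \right)} \right)} = - \frac{5990183}{548} + 0 = - \frac{5990183}{548}$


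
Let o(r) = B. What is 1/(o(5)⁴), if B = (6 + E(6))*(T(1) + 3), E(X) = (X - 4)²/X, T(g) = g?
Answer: 81/40960000 ≈ 1.9775e-6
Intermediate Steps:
E(X) = (-4 + X)²/X
B = 80/3 (B = (6 + (-4 + 6)²/6)*(1 + 3) = (6 + (⅙)*2²)*4 = (6 + (⅙)*4)*4 = (6 + ⅔)*4 = (20/3)*4 = 80/3 ≈ 26.667)
o(r) = 80/3
1/(o(5)⁴) = 1/((80/3)⁴) = 1/(40960000/81) = 81/40960000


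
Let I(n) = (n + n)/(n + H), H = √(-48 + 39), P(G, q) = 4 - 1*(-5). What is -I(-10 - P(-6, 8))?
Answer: -361/185 - 57*I/185 ≈ -1.9514 - 0.30811*I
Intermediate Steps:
P(G, q) = 9 (P(G, q) = 4 + 5 = 9)
H = 3*I (H = √(-9) = 3*I ≈ 3.0*I)
I(n) = 2*n/(n + 3*I) (I(n) = (n + n)/(n + 3*I) = (2*n)/(n + 3*I) = 2*n/(n + 3*I))
-I(-10 - P(-6, 8)) = -2*(-10 - 1*9)/((-10 - 1*9) + 3*I) = -2*(-10 - 9)/((-10 - 9) + 3*I) = -2*(-19)/(-19 + 3*I) = -2*(-19)*(-19 - 3*I)/370 = -(361/185 + 57*I/185) = -361/185 - 57*I/185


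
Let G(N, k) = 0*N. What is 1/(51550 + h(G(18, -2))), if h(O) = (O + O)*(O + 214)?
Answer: 1/51550 ≈ 1.9399e-5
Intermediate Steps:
G(N, k) = 0
h(O) = 2*O*(214 + O) (h(O) = (2*O)*(214 + O) = 2*O*(214 + O))
1/(51550 + h(G(18, -2))) = 1/(51550 + 2*0*(214 + 0)) = 1/(51550 + 2*0*214) = 1/(51550 + 0) = 1/51550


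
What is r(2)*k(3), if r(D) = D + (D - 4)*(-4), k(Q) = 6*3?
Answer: 180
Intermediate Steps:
k(Q) = 18
r(D) = 16 - 3*D (r(D) = D + (-4 + D)*(-4) = D + (16 - 4*D) = 16 - 3*D)
r(2)*k(3) = (16 - 3*2)*18 = (16 - 6)*18 = 10*18 = 180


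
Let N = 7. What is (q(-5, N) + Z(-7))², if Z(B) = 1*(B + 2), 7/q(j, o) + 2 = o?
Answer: 324/25 ≈ 12.960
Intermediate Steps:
q(j, o) = 7/(-2 + o)
Z(B) = 2 + B (Z(B) = 1*(2 + B) = 2 + B)
(q(-5, N) + Z(-7))² = (7/(-2 + 7) + (2 - 7))² = (7/5 - 5)² = (-18/5)² = 324/25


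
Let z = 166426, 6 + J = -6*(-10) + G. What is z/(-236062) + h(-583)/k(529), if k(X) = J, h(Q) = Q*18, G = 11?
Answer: -1244026159/7672015 ≈ -162.15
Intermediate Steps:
h(Q) = 18*Q
J = 65 (J = -6 + (-6*(-10) + 11) = -6 + (60 + 11) = -6 + 71 = 65)
k(X) = 65
z/(-236062) + h(-583)/k(529) = 166426/(-236062) + (18*(-583))/65 = 166426*(-1/236062) - 10494*1/65 = -83213/118031 - 10494/65 = -1244026159/7672015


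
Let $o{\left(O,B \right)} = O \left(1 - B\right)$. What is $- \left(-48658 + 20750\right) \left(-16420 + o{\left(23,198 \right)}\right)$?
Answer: $-584700508$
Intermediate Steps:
$- \left(-48658 + 20750\right) \left(-16420 + o{\left(23,198 \right)}\right) = - \left(-48658 + 20750\right) \left(-16420 + 23 \left(1 - 198\right)\right) = - \left(-27908\right) \left(-16420 + 23 \left(1 - 198\right)\right) = - \left(-27908\right) \left(-16420 + 23 \left(-197\right)\right) = - \left(-27908\right) \left(-16420 - 4531\right) = - \left(-27908\right) \left(-20951\right) = \left(-1\right) 584700508 = -584700508$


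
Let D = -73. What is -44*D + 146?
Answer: 3358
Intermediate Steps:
-44*D + 146 = -44*(-73) + 146 = 3212 + 146 = 3358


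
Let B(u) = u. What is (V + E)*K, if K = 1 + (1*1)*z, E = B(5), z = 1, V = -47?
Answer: -84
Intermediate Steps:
E = 5
K = 2 (K = 1 + (1*1)*1 = 1 + 1*1 = 1 + 1 = 2)
(V + E)*K = (-47 + 5)*2 = -42*2 = -84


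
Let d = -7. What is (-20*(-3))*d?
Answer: -420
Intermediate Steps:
(-20*(-3))*d = -20*(-3)*(-7) = 60*(-7) = -420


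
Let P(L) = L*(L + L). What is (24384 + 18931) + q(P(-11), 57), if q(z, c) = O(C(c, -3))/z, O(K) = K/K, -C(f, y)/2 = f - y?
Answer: 10482231/242 ≈ 43315.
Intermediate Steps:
C(f, y) = -2*f + 2*y (C(f, y) = -2*(f - y) = -2*f + 2*y)
O(K) = 1
P(L) = 2*L² (P(L) = L*(2*L) = 2*L²)
q(z, c) = 1/z
(24384 + 18931) + q(P(-11), 57) = (24384 + 18931) + 1/(2*(-11)²) = 43315 + 1/(2*121) = 43315 + 1/242 = 10482231/242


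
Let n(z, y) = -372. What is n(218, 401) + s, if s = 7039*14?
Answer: 98174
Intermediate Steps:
s = 98546
n(218, 401) + s = -372 + 98546 = 98174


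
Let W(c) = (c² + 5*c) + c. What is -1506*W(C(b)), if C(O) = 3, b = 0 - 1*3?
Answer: -40662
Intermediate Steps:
b = -3 (b = 0 - 3 = -3)
W(c) = c² + 6*c
-1506*W(C(b)) = -4518*(6 + 3) = -4518*9 = -1506*27 = -40662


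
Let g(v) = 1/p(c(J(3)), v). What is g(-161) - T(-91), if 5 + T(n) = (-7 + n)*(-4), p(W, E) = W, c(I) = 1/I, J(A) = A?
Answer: -384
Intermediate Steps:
c(I) = 1/I
g(v) = 3 (g(v) = 1/(1/3) = 1/(⅓) = 3)
T(n) = 23 - 4*n (T(n) = -5 + (-7 + n)*(-4) = -5 + (28 - 4*n) = 23 - 4*n)
g(-161) - T(-91) = 3 - (23 - 4*(-91)) = 3 - (23 + 364) = 3 - 1*387 = 3 - 387 = -384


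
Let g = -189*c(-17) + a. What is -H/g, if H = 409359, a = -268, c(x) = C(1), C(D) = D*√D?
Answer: 409359/457 ≈ 895.75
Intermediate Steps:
C(D) = D^(3/2)
c(x) = 1 (c(x) = 1^(3/2) = 1)
g = -457 (g = -189*1 - 268 = -189 - 268 = -457)
-H/g = -409359/(-457) = -409359*(-1)/457 = -1*(-409359/457) = 409359/457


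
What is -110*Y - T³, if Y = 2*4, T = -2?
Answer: -872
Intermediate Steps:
Y = 8
-110*Y - T³ = -110*8 - 1*(-2)³ = -880 - 1*(-8) = -880 + 8 = -872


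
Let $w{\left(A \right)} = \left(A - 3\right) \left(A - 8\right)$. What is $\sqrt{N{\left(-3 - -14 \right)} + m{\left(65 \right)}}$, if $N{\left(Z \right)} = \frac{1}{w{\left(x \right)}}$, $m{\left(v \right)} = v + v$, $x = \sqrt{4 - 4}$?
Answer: $\frac{\sqrt{18726}}{12} \approx 11.404$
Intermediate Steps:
$x = 0$ ($x = \sqrt{0} = 0$)
$m{\left(v \right)} = 2 v$
$w{\left(A \right)} = \left(-8 + A\right) \left(-3 + A\right)$ ($w{\left(A \right)} = \left(-3 + A\right) \left(-8 + A\right) = \left(-8 + A\right) \left(-3 + A\right)$)
$N{\left(Z \right)} = \frac{1}{24}$ ($N{\left(Z \right)} = \frac{1}{24 + 0^{2} - 0} = \frac{1}{24 + 0 + 0} = \frac{1}{24}$)
$\sqrt{N{\left(-3 - -14 \right)} + m{\left(65 \right)}} = \sqrt{\frac{1}{24} + 2 \cdot 65} = \sqrt{\frac{1}{24} + 130} = \sqrt{\frac{3121}{24}} = \frac{\sqrt{18726}}{12}$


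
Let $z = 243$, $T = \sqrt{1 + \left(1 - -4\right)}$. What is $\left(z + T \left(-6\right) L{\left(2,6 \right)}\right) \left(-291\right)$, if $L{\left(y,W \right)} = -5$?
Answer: $-70713 - 8730 \sqrt{6} \approx -92097.0$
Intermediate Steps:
$T = \sqrt{6}$ ($T = \sqrt{1 + \left(1 + 4\right)} = \sqrt{1 + 5} = \sqrt{6} \approx 2.4495$)
$\left(z + T \left(-6\right) L{\left(2,6 \right)}\right) \left(-291\right) = \left(243 + \sqrt{6} \left(-6\right) \left(-5\right)\right) \left(-291\right) = \left(243 + - 6 \sqrt{6} \left(-5\right)\right) \left(-291\right) = \left(243 + 30 \sqrt{6}\right) \left(-291\right) = -70713 - 8730 \sqrt{6}$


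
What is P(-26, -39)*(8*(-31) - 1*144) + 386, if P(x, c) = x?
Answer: 10578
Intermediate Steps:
P(-26, -39)*(8*(-31) - 1*144) + 386 = -26*(8*(-31) - 1*144) + 386 = -26*(-248 - 144) + 386 = -26*(-392) + 386 = 10192 + 386 = 10578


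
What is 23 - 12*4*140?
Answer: -6697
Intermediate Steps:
23 - 12*4*140 = 23 - 48*140 = 23 - 6720 = -6697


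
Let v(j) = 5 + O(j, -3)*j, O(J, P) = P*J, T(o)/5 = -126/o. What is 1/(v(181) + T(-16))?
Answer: -8/785909 ≈ -1.0179e-5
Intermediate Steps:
T(o) = -630/o (T(o) = 5*(-126/o) = -630/o)
O(J, P) = J*P
v(j) = 5 - 3*j² (v(j) = 5 + (j*(-3))*j = 5 + (-3*j)*j = 5 - 3*j²)
1/(v(181) + T(-16)) = 1/((5 - 3*181²) - 630/(-16)) = 1/((5 - 3*32761) - 630*(-1/16)) = 1/((5 - 98283) + 315/8) = 1/(-98278 + 315/8) = 1/(-785909/8) = -8/785909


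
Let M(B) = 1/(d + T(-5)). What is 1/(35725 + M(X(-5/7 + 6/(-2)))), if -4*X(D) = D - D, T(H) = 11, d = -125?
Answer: 114/4072649 ≈ 2.7992e-5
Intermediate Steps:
X(D) = 0 (X(D) = -(D - D)/4 = -¼*0 = 0)
M(B) = -1/114 (M(B) = 1/(-125 + 11) = 1/(-114) = -1/114)
1/(35725 + M(X(-5/7 + 6/(-2)))) = 1/(35725 - 1/114) = 1/(4072649/114) = 114/4072649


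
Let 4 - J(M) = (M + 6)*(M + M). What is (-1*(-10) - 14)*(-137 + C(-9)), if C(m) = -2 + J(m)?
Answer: 756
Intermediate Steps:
J(M) = 4 - 2*M*(6 + M) (J(M) = 4 - (M + 6)*(M + M) = 4 - (6 + M)*2*M = 4 - 2*M*(6 + M))
C(m) = 2 - 12*m - 2*m**2 (C(m) = -2 + (4 - 12*m - 2*m**2) = 2 - 12*m - 2*m**2)
(-1*(-10) - 14)*(-137 + C(-9)) = (-1*(-10) - 14)*(-137 + (2 - 12*(-9) - 2*(-9)**2)) = (10 - 14)*(-137 + (2 + 108 - 2*81)) = -4*(-137 + (2 + 108 - 162)) = -4*(-137 - 52) = -4*(-189) = 756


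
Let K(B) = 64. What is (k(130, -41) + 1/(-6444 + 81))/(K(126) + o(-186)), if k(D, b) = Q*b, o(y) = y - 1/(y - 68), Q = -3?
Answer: -198792592/197170281 ≈ -1.0082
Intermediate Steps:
o(y) = y - 1/(-68 + y)
k(D, b) = -3*b
(k(130, -41) + 1/(-6444 + 81))/(K(126) + o(-186)) = (-3*(-41) + 1/(-6444 + 81))/(64 + (-1 + (-186)**2 - 68*(-186))/(-68 - 186)) = (123 + 1/(-6363))/(64 + (-1 + 34596 + 12648)/(-254)) = (123 - 1/6363)/(64 - 1/254*47243) = 782648/(6363*(64 - 47243/254)) = 782648/(6363*(-30987/254)) = (782648/6363)*(-254/30987) = -198792592/197170281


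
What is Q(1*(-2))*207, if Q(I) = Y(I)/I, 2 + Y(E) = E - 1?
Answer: 1035/2 ≈ 517.50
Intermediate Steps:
Y(E) = -3 + E (Y(E) = -2 + (E - 1) = -2 + (-1 + E) = -3 + E)
Q(I) = (-3 + I)/I
Q(1*(-2))*207 = ((-3 + 1*(-2))/((1*(-2))))*207 = ((-3 - 2)/(-2))*207 = -½*(-5)*207 = (5/2)*207 = 1035/2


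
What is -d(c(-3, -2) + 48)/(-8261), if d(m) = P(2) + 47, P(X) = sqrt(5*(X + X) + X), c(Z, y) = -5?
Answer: 47/8261 + sqrt(22)/8261 ≈ 0.0062572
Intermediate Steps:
P(X) = sqrt(11)*sqrt(X) (P(X) = sqrt(5*(2*X) + X) = sqrt(10*X + X) = sqrt(11*X) = sqrt(11)*sqrt(X))
d(m) = 47 + sqrt(22) (d(m) = sqrt(11)*sqrt(2) + 47 = sqrt(22) + 47 = 47 + sqrt(22))
-d(c(-3, -2) + 48)/(-8261) = -(47 + sqrt(22))/(-8261) = -(47 + sqrt(22))*(-1)/8261 = -(-47/8261 - sqrt(22)/8261) = 47/8261 + sqrt(22)/8261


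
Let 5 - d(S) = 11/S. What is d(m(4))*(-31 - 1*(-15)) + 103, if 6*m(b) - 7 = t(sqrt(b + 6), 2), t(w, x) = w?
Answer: 2763/13 - 352*sqrt(10)/13 ≈ 126.91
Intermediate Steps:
m(b) = 7/6 + sqrt(6 + b)/6 (m(b) = 7/6 + sqrt(b + 6)/6 = 7/6 + sqrt(6 + b)/6)
d(S) = 5 - 11/S
d(m(4))*(-31 - 1*(-15)) + 103 = (5 - 11/(7/6 + sqrt(6 + 4)/6))*(-31 - 1*(-15)) + 103 = (5 - 11/(7/6 + sqrt(10)/6))*(-31 + 15) + 103 = (5 - 11/(7/6 + sqrt(10)/6))*(-16) + 103 = (-80 + 176/(7/6 + sqrt(10)/6)) + 103 = 23 + 176/(7/6 + sqrt(10)/6)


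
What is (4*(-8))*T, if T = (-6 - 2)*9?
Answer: 2304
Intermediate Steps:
T = -72 (T = -8*9 = -72)
(4*(-8))*T = (4*(-8))*(-72) = -32*(-72) = 2304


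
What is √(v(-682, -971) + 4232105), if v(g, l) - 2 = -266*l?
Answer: √4490393 ≈ 2119.1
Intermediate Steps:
v(g, l) = 2 - 266*l
√(v(-682, -971) + 4232105) = √((2 - 266*(-971)) + 4232105) = √((2 + 258286) + 4232105) = √(258288 + 4232105) = √4490393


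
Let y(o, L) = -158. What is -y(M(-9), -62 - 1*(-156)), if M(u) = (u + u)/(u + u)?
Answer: 158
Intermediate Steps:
M(u) = 1 (M(u) = (2*u)/((2*u)) = (2*u)*(1/(2*u)) = 1)
-y(M(-9), -62 - 1*(-156)) = -1*(-158) = 158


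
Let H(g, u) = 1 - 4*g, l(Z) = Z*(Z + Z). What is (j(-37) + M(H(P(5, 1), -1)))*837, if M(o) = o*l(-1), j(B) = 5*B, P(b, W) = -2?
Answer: -139779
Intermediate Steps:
l(Z) = 2*Z**2 (l(Z) = Z*(2*Z) = 2*Z**2)
M(o) = 2*o (M(o) = o*(2*(-1)**2) = o*(2*1) = o*2 = 2*o)
(j(-37) + M(H(P(5, 1), -1)))*837 = (5*(-37) + 2*(1 - 4*(-2)))*837 = (-185 + 2*(1 + 8))*837 = (-185 + 2*9)*837 = (-185 + 18)*837 = -167*837 = -139779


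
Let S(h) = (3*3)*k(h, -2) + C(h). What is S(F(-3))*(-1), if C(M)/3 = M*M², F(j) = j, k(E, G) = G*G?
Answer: 45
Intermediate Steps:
k(E, G) = G²
C(M) = 3*M³ (C(M) = 3*(M*M²) = 3*M³)
S(h) = 36 + 3*h³ (S(h) = (3*3)*(-2)² + 3*h³ = 9*4 + 3*h³ = 36 + 3*h³)
S(F(-3))*(-1) = (36 + 3*(-3)³)*(-1) = (36 + 3*(-27))*(-1) = (36 - 81)*(-1) = -45*(-1) = 45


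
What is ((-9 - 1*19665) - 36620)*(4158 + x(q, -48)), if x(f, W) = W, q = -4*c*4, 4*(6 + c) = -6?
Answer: -231368340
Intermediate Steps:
c = -15/2 (c = -6 + (¼)*(-6) = -6 - 3/2 = -15/2 ≈ -7.5000)
q = 120 (q = -4*(-15/2)*4 = 30*4 = 120)
((-9 - 1*19665) - 36620)*(4158 + x(q, -48)) = ((-9 - 1*19665) - 36620)*(4158 - 48) = ((-9 - 19665) - 36620)*4110 = (-19674 - 36620)*4110 = -56294*4110 = -231368340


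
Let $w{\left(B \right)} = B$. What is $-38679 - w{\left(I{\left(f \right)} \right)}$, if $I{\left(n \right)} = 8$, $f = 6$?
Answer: $-38687$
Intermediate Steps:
$-38679 - w{\left(I{\left(f \right)} \right)} = -38679 - 8 = -38687$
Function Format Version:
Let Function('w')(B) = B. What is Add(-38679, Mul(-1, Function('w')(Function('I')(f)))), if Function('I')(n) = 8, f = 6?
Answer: -38687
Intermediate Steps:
Add(-38679, Mul(-1, Function('w')(Function('I')(f)))) = Add(-38679, Mul(-1, 8)) = Add(-38679, -8) = -38687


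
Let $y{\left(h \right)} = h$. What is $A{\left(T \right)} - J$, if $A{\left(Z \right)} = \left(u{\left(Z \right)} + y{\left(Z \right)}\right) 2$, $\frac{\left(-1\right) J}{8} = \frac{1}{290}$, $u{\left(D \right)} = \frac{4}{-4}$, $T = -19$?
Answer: $- \frac{5796}{145} \approx -39.972$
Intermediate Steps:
$u{\left(D \right)} = -1$ ($u{\left(D \right)} = 4 \left(- \frac{1}{4}\right) = -1$)
$J = - \frac{4}{145}$ ($J = - \frac{8}{290} = \left(-8\right) \frac{1}{290} = - \frac{4}{145} \approx -0.027586$)
$A{\left(Z \right)} = -2 + 2 Z$ ($A{\left(Z \right)} = \left(-1 + Z\right) 2 = -2 + 2 Z$)
$A{\left(T \right)} - J = \left(-2 + 2 \left(-19\right)\right) - - \frac{4}{145} = \left(-2 - 38\right) + \frac{4}{145} = -40 + \frac{4}{145} = - \frac{5796}{145}$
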